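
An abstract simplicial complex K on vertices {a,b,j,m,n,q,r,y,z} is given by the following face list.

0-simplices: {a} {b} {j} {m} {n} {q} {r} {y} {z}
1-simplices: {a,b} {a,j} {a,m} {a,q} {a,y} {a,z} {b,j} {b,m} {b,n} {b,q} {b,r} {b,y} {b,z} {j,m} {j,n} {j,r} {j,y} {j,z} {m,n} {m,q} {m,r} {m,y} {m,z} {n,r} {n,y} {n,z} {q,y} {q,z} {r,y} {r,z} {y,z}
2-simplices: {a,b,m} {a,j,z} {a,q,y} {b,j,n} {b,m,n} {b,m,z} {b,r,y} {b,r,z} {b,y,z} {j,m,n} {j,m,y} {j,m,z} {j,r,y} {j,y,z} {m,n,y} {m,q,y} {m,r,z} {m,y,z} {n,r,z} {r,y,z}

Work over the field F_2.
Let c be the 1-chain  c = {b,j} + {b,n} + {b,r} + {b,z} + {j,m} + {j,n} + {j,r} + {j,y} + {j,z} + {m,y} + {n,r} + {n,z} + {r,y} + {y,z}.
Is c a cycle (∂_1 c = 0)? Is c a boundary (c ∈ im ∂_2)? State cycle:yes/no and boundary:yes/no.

cycle:yes boundary:yes

n_0=9 n_1=31 n_2=20  [Z2]
∂1: piv[ab,aj,am,aq,ay,az,bn,br] rk=8  ker:bj,bm,bq,by,bz,jm,jn,jr,jy,jz,mn,mq,mr,my,mz,nr,ny,nz,qy,qz,ry,rz,yz
∂2: piv[abm,ajz,aqy,bjn,bmn,bmz,bry,brz,byz,jmn,jmy,jmz,jry,jyz,mny,mqy,mrz,nrz] rk=18  ker:myz,ryz
∂1c = 0
c vs im∂2: reduces to 0 ⇒ boundary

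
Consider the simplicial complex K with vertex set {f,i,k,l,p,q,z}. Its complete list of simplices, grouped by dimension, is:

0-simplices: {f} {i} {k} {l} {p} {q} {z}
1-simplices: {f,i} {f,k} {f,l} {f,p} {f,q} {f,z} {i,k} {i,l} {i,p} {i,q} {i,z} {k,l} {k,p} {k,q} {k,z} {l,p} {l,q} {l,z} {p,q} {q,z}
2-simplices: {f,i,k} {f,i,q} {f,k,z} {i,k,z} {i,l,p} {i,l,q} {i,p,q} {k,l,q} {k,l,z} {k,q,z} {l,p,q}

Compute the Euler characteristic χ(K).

n_0=7 n_1=20 n_2=11
χ=+7−20+11=-2

χ(K)=-2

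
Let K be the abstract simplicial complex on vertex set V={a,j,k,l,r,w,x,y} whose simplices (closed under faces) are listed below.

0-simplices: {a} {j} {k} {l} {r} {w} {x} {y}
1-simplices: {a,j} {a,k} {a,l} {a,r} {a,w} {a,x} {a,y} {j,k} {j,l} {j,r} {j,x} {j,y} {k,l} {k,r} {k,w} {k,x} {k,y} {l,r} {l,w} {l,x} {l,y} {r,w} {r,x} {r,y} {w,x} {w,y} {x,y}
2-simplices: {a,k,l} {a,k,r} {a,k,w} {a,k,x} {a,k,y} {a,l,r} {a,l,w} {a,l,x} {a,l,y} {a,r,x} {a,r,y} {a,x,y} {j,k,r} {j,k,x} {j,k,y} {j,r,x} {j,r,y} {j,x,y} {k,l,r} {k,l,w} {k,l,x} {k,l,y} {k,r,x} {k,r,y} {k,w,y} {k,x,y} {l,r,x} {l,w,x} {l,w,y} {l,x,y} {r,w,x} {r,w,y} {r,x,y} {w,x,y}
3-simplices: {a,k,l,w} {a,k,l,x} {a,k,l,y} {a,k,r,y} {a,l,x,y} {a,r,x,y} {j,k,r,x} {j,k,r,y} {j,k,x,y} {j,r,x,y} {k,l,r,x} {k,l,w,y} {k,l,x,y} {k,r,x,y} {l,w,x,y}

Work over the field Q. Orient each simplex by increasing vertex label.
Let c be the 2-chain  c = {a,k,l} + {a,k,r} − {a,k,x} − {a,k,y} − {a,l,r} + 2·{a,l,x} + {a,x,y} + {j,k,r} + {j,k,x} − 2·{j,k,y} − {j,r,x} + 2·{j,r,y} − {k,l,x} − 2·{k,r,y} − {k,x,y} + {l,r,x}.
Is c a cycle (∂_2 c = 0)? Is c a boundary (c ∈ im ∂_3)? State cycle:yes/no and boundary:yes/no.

n_0=8 n_1=27 n_2=34 n_3=15  [Q]
∂1: piv[aj,ak,al,ar,aw,ax,ay] rk=7  ker:jk,jl,jr,jx,jy,kl,kr,kw,kx,ky,lr,lw,lx,ly,rw,rx,ry,wx,wy,xy
∂2: piv[akl,akr,akw,akx,aky,alr,alw,alx,aly,arx,ary,axy,jkr,jkx,jky,kwy,lwx,rwx] rk=18  ker:jrx,jry,jxy,klr,klw,klx,kly,krx,kry,kxy,lrx,lwy,lxy,rwy,rxy,wxy
∂3: piv[aklw,aklx,akly,akry,alxy,arxy,jkrx,jkry,jkxy,jrxy,klrx,klwy,klxy,lwxy] rk=14  ker:krxy
∂2c = 0
c vs im∂3: residual ≠ 0 ⇒ not boundary

cycle:yes boundary:no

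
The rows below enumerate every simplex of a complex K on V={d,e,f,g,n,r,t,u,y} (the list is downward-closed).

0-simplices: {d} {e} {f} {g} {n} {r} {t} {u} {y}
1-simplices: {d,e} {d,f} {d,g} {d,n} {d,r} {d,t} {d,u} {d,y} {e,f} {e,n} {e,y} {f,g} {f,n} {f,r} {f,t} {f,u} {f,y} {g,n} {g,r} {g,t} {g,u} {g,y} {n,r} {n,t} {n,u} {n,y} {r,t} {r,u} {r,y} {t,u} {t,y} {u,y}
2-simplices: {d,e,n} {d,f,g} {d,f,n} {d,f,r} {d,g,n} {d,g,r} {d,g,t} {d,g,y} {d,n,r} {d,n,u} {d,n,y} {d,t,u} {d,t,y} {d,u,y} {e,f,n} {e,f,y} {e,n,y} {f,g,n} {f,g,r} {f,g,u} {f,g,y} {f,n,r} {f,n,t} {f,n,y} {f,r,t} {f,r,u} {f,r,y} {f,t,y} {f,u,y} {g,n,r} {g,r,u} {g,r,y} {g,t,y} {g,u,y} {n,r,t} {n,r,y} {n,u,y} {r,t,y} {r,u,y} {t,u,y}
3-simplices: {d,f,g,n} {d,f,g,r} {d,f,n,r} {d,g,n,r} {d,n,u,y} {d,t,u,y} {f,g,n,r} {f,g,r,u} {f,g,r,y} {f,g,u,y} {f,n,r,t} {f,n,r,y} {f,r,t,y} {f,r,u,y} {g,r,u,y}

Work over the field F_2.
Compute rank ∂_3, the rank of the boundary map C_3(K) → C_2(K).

rank∂_3=13

n_0=9 n_1=32 n_2=40 n_3=15  [Z2]
∂1: piv[de,df,dg,dn,dr,dt,du,dy] rk=8  ker:ef,en,ey,fg,fn,fr,ft,fu,fy,gn,gr,gt,gu,gy,nr,nt,nu,ny,rt,ru,ry,tu,ty,uy
∂2: piv[den,dfg,dfn,dfr,dgn,dgr,dgt,dgy,dnr,dnu,dny,dtu,dty,duy,efn,efy,eny,fgu,fnt,frt,fru,fry,fty,fuy] rk=24  ker:fgn,fgr,fgy,fnr,fny,gnr,gru,gry,gty,guy,nrt,nry,nuy,rty,ruy,tuy
∂3: piv[dfgn,dfgr,dfnr,dgnr,dnuy,dtuy,fgru,fgry,fguy,fnrt,fnry,frty,fruy] rk=13  ker:fgnr,gruy
rk∂_3=13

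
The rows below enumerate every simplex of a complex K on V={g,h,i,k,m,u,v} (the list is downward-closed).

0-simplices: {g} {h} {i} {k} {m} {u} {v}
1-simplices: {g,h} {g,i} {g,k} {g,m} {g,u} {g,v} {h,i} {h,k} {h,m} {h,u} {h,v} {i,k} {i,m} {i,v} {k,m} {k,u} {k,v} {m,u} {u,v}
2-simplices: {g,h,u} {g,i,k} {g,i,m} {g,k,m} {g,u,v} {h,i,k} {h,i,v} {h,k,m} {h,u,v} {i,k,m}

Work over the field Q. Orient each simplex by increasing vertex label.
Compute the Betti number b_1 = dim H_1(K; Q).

b_1=4

n_0=7 n_1=19 n_2=10  [Q]
∂1: piv[gh,gi,gk,gm,gu,gv] rk=6  ker:hi,hk,hm,hu,hv,ik,im,iv,km,ku,kv,mu,uv
∂2: piv[ghu,gik,gim,gkm,guv,hik,hiv,hkm,huv] rk=9  ker:ikm
b_1=(19−6)−9=4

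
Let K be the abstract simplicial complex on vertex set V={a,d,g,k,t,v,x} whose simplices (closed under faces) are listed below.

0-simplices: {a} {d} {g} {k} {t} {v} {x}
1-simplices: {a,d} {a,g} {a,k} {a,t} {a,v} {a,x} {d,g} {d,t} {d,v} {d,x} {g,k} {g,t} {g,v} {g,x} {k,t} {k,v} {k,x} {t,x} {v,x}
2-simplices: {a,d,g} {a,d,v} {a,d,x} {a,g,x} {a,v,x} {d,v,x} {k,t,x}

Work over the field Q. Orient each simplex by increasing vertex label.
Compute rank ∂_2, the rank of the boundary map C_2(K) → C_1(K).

rank∂_2=6

n_0=7 n_1=19 n_2=7  [Q]
∂1: piv[ad,ag,ak,at,av,ax] rk=6  ker:dg,dt,dv,dx,gk,gt,gv,gx,kt,kv,kx,tx,vx
∂2: piv[adg,adv,adx,agx,avx,ktx] rk=6  ker:dvx
rk∂_2=6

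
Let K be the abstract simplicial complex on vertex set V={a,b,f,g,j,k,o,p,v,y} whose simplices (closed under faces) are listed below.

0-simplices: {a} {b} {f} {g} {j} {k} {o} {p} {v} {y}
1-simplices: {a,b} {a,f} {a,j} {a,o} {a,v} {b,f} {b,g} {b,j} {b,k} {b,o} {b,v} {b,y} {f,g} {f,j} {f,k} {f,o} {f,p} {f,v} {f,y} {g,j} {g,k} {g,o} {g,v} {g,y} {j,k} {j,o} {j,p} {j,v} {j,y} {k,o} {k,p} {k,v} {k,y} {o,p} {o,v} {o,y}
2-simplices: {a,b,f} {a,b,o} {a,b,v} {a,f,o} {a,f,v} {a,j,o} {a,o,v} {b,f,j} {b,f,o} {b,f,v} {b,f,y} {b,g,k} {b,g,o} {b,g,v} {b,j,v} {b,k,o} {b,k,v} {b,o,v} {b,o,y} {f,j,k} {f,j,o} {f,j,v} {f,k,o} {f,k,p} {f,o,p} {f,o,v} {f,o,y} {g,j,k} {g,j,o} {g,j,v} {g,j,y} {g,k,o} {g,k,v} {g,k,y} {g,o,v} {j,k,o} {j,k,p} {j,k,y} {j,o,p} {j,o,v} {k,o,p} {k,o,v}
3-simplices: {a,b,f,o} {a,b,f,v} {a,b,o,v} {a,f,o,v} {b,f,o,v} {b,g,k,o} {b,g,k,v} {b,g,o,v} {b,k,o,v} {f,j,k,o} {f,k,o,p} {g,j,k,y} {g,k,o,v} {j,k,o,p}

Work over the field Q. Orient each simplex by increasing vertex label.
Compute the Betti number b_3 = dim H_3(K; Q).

n_0=10 n_1=36 n_2=42 n_3=14  [Q]
∂1: piv[ab,af,aj,ao,av,bg,bk,by,fp] rk=9  ker:bf,bj,bo,bv,fg,fj,fk,fo,fv,fy,gj,gk,go,gv,gy,jk,jo,jp,jv,jy,ko,kp,kv,ky,op,ov,oy
∂2: piv[abf,abo,abv,afo,afv,ajo,aov,bfj,bfy,bgk,bgo,bgv,bjv,bko,bkv,boy,fjk,fjo,fko,fkp,fop,gjk,gjy,gky,jkp] rk=25  ker:bfo,bfv,bov,fjv,fov,foy,gjo,gjv,gko,gkv,gov,jko,jky,jop,jov,kop,kov
∂3: piv[abfo,abfv,abov,afov,bgko,bgkv,bgov,bkov,fjko,fkop,gjky,jkop] rk=12  ker:bfov,gkov
b_3=(14−12)−0=2

b_3=2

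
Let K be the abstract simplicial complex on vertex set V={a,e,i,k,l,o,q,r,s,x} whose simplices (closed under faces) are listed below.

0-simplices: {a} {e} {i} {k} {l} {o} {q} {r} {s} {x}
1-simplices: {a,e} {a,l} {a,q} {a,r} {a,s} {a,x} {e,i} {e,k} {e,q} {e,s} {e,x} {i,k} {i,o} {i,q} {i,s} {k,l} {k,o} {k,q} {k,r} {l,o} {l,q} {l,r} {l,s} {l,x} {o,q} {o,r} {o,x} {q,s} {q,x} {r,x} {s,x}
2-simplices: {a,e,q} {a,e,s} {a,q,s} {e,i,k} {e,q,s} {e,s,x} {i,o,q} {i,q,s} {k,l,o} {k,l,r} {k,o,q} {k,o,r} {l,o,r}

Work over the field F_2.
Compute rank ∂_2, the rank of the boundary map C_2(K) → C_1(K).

n_0=10 n_1=31 n_2=13  [Z2]
∂1: piv[ae,al,aq,ar,as,ax,ei,ek,io] rk=9  ker:eq,es,ex,ik,iq,is,kl,ko,kq,kr,lo,lq,lr,ls,lx,oq,or,ox,qs,qx,rx,sx
∂2: piv[aeq,aes,aqs,eik,esx,ioq,iqs,klo,klr,koq,kor] rk=11  ker:eqs,lor
rk∂_2=11

rank∂_2=11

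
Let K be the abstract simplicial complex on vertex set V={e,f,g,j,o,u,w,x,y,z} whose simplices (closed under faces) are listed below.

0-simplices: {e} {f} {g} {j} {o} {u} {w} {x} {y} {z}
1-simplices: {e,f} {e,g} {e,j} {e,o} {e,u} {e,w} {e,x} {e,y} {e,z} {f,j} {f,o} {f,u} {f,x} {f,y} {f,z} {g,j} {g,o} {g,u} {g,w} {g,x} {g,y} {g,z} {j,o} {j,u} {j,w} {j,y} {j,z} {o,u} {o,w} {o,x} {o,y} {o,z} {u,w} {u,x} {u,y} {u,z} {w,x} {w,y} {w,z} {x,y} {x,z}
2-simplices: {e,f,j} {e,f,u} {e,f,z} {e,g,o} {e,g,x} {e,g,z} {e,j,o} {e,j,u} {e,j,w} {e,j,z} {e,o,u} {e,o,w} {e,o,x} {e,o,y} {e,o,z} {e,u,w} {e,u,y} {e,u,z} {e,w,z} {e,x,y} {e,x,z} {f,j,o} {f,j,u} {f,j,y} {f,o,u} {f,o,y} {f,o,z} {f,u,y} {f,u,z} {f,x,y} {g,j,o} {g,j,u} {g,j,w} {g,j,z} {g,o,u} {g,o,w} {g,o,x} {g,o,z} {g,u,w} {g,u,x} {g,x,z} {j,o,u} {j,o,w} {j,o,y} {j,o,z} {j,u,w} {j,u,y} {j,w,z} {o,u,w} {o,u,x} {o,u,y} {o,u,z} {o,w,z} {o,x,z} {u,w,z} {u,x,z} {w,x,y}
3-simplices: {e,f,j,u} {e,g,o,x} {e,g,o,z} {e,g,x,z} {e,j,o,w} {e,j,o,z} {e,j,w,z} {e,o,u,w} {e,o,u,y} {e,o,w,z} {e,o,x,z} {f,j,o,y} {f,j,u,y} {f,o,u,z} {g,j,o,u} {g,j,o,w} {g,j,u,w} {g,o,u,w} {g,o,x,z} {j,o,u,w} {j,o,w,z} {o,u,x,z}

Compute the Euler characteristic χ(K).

χ(K)=4

n_0=10 n_1=41 n_2=57 n_3=22
χ=+10−41+57−22=4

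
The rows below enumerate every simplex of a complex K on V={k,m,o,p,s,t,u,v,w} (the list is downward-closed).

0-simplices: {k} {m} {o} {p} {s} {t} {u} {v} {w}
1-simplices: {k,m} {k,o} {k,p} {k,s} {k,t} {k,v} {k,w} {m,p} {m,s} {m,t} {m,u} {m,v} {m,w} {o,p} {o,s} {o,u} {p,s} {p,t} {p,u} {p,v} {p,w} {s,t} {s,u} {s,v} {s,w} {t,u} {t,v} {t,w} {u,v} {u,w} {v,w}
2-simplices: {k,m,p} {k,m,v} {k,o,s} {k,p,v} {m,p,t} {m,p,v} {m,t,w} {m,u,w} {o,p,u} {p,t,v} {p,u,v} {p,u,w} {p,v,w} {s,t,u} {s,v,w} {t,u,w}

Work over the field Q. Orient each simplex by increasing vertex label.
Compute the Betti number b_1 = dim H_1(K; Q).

n_0=9 n_1=31 n_2=16  [Q]
∂1: piv[km,ko,kp,ks,kt,kv,kw,mu] rk=8  ker:mp,ms,mt,mv,mw,op,os,ou,ps,pt,pu,pv,pw,st,su,sv,sw,tu,tv,tw,uv,uw,vw
∂2: piv[kmp,kmv,kos,kpv,mpt,mtw,muw,opu,ptv,puv,puw,pvw,stu,svw,tuw] rk=15  ker:mpv
b_1=(31−8)−15=8

b_1=8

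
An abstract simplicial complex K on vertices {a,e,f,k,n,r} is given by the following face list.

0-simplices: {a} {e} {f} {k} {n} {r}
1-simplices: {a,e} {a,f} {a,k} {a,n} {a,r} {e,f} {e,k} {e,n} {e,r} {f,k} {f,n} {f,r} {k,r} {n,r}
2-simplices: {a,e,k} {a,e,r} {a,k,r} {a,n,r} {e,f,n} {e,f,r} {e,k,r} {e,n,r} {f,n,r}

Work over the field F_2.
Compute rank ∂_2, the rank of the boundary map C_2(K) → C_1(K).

n_0=6 n_1=14 n_2=9  [Z2]
∂1: piv[ae,af,ak,an,ar] rk=5  ker:ef,ek,en,er,fk,fn,fr,kr,nr
∂2: piv[aek,aer,akr,anr,efn,efr,enr] rk=7  ker:ekr,fnr
rk∂_2=7

rank∂_2=7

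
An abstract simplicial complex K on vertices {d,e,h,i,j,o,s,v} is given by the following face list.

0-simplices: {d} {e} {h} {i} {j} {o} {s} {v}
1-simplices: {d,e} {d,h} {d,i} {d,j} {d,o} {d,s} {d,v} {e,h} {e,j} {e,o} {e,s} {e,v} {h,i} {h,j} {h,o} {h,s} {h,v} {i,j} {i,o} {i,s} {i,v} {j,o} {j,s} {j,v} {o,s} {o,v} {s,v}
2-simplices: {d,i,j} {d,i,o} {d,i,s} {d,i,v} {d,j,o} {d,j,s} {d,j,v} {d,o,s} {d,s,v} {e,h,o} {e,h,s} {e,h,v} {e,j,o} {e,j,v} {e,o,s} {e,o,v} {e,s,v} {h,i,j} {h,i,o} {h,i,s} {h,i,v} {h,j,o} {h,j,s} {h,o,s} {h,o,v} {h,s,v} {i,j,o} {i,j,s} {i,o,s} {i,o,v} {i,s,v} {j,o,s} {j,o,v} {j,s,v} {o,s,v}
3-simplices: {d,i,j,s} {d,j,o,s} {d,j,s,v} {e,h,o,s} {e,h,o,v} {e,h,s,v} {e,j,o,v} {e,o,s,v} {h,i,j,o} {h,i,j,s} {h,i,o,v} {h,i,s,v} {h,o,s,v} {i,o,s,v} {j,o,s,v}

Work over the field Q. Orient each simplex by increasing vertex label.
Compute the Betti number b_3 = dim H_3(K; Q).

b_3=1

n_0=8 n_1=27 n_2=35 n_3=15  [Q]
∂1: piv[de,dh,di,dj,do,ds,dv] rk=7  ker:eh,ej,eo,es,ev,hi,hj,ho,hs,hv,ij,io,is,iv,jo,js,jv,os,ov,sv
∂2: piv[dij,dio,dis,div,djo,djs,djv,dos,dsv,eho,ehs,ehv,ejo,ejv,eos,eov,hij,hio] rk=18  ker:esv,his,hiv,hjo,hjs,hos,hov,hsv,ijo,ijs,ios,iov,isv,jos,jov,jsv,osv
∂3: piv[dijs,djos,djsv,ehos,ehov,ehsv,ejov,eosv,hijo,hijs,hiov,hisv,iosv,josv] rk=14  ker:hosv
b_3=(15−14)−0=1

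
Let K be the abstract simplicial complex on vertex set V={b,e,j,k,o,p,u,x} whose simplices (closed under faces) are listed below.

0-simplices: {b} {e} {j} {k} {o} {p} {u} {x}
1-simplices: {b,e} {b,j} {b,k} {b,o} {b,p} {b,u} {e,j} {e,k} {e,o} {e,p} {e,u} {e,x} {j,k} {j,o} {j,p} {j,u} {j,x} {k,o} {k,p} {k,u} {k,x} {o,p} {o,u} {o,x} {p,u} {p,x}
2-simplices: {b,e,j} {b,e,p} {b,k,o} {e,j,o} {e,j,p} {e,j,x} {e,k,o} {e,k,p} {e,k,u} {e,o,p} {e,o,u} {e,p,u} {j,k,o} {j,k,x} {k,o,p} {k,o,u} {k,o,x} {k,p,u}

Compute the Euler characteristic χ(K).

χ(K)=0

n_0=8 n_1=26 n_2=18
χ=+8−26+18=0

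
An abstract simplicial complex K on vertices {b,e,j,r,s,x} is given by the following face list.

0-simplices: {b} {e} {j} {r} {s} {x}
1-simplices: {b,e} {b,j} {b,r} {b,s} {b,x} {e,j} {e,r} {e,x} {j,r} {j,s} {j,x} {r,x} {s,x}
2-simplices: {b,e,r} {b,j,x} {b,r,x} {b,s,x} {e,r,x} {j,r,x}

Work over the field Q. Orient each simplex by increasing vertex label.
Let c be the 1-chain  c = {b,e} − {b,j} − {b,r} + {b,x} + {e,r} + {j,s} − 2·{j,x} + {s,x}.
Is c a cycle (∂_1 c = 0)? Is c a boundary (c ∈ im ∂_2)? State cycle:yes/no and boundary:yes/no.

n_0=6 n_1=13 n_2=6  [Q]
∂1: piv[be,bj,br,bs,bx] rk=5  ker:ej,er,ex,jr,js,jx,rx,sx
∂2: piv[ber,bjx,brx,bsx,erx,jrx] rk=6
∂1c = 0
c vs im∂2: residual ≠ 0 ⇒ not boundary

cycle:yes boundary:no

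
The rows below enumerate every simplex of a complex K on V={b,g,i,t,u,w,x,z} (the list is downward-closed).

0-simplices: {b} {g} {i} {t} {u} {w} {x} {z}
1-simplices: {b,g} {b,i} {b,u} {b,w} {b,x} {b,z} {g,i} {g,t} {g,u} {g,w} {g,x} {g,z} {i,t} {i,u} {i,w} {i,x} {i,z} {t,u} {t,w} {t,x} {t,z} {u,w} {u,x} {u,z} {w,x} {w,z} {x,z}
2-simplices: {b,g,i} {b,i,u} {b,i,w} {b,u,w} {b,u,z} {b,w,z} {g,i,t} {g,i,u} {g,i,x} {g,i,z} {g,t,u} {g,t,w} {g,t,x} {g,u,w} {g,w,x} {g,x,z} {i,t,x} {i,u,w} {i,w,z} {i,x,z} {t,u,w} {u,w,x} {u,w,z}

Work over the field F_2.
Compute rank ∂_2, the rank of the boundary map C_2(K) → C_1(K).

n_0=8 n_1=27 n_2=23  [Z2]
∂1: piv[bg,bi,bu,bw,bx,bz,gt] rk=7  ker:gi,gu,gw,gx,gz,it,iu,iw,ix,iz,tu,tw,tx,tz,uw,ux,uz,wx,wz,xz
∂2: piv[bgi,biu,biw,buw,buz,bwz,git,giu,gix,giz,gtu,gtw,gtx,guw,gwx,gxz,iwz,uwx] rk=18  ker:itx,iuw,ixz,tuw,uwz
rk∂_2=18

rank∂_2=18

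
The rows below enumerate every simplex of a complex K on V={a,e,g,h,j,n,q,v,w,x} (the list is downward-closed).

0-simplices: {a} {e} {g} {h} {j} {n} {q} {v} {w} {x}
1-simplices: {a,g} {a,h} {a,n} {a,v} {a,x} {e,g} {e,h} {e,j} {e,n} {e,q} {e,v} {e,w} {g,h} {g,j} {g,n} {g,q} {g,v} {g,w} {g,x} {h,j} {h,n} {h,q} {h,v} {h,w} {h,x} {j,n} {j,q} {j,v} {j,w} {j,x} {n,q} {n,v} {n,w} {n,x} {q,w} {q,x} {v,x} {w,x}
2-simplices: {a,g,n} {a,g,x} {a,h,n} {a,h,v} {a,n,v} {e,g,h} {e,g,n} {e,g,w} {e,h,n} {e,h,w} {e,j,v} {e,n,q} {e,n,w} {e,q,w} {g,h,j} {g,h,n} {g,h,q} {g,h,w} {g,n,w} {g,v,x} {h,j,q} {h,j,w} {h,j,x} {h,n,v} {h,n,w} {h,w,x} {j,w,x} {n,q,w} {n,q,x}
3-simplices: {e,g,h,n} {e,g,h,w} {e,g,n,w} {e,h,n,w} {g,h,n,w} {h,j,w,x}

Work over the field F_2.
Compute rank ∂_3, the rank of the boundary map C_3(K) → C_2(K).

rank∂_3=5

n_0=10 n_1=38 n_2=29 n_3=6  [Z2]
∂1: piv[ag,ah,an,av,ax,eg,ej,eq,ew] rk=9  ker:eh,en,ev,gh,gj,gn,gq,gv,gw,gx,hj,hn,hq,hv,hw,hx,jn,jq,jv,jw,jx,nq,nv,nw,nx,qw,qx,vx,wx
∂2: piv[agn,agx,ahn,ahv,anv,egh,egn,egw,ehn,ehw,ejv,enq,enw,eqw,ghj,ghq,gvx,hjq,hjw,hjx,hwx,nqx] rk=22  ker:ghn,ghw,gnw,hnv,hnw,jwx,nqw
∂3: piv[eghn,eghw,egnw,ehnw,hjwx] rk=5  ker:ghnw
rk∂_3=5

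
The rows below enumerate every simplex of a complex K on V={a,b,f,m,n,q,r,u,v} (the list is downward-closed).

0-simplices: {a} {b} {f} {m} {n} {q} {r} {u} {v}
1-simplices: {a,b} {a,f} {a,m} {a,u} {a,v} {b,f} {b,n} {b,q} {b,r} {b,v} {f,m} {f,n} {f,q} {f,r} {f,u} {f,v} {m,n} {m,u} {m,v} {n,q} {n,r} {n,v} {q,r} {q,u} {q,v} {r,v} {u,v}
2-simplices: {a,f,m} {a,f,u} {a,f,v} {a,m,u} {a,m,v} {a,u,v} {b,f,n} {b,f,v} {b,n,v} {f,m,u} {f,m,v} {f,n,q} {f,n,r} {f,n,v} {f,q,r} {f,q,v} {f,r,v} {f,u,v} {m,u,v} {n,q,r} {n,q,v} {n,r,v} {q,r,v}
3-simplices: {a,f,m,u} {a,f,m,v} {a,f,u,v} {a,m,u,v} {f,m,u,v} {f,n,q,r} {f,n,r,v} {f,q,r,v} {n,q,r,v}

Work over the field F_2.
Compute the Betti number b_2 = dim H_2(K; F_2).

n_0=9 n_1=27 n_2=23 n_3=9  [Z2]
∂1: piv[ab,af,am,au,av,bn,bq,br] rk=8  ker:bf,bv,fm,fn,fq,fr,fu,fv,mn,mu,mv,nq,nr,nv,qr,qu,qv,rv,uv
∂2: piv[afm,afu,afv,amu,amv,auv,bfn,bfv,bnv,fnq,fnr,fqr,fqv,frv] rk=14  ker:fmu,fmv,fnv,fuv,muv,nqr,nqv,nrv,qrv
∂3: piv[afmu,afmv,afuv,amuv,fnqr,fnrv,fqrv,nqrv] rk=8  ker:fmuv
b_2=(23−14)−8=1

b_2=1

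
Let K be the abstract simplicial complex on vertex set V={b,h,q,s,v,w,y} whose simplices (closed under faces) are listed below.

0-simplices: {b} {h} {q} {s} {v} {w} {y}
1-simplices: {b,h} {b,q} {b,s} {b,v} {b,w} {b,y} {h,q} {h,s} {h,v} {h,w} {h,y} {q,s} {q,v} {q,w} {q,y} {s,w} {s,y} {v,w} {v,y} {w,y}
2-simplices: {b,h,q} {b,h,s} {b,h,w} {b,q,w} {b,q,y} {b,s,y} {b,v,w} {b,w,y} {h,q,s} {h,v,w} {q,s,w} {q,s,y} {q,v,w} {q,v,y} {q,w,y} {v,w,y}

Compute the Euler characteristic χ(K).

n_0=7 n_1=20 n_2=16
χ=+7−20+16=3

χ(K)=3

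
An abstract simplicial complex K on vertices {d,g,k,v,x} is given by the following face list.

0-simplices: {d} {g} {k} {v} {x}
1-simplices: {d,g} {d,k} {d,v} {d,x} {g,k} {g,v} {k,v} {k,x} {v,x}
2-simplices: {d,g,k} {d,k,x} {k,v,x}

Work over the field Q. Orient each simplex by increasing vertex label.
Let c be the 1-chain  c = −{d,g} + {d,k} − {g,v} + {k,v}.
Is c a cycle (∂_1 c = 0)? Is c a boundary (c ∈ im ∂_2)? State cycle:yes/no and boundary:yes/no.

n_0=5 n_1=9 n_2=3  [Q]
∂1: piv[dg,dk,dv,dx] rk=4  ker:gk,gv,kv,kx,vx
∂2: piv[dgk,dkx,kvx] rk=3
∂1c = 0
c vs im∂2: residual ≠ 0 ⇒ not boundary

cycle:yes boundary:no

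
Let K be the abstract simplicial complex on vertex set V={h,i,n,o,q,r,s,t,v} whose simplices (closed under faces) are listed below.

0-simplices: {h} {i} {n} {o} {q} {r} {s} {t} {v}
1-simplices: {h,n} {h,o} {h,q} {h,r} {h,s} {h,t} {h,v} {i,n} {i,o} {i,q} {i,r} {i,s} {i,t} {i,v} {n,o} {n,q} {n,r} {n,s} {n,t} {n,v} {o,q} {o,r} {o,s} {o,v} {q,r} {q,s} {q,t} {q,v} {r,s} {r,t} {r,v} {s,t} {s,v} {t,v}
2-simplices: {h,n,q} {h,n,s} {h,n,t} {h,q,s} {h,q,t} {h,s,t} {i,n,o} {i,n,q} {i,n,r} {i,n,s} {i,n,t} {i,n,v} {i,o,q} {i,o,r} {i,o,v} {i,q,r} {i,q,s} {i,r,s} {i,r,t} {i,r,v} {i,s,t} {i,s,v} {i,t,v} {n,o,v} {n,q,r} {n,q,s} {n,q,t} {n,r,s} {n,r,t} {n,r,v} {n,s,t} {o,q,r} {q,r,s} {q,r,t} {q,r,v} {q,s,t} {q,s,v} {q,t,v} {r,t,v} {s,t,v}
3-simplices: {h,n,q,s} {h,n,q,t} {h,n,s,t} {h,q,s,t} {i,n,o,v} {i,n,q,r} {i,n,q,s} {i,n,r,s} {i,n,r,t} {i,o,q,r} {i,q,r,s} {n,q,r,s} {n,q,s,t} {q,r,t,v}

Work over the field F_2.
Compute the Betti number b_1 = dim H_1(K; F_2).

b_1=4

n_0=9 n_1=34 n_2=40 n_3=14  [Z2]
∂1: piv[hn,ho,hq,hr,hs,ht,hv,in] rk=8  ker:io,iq,ir,is,it,iv,no,nq,nr,ns,nt,nv,oq,or,os,ov,qr,qs,qt,qv,rs,rt,rv,st,sv,tv
∂2: piv[hnq,hns,hnt,hqs,hqt,hst,ino,inq,inr,ins,int,inv,ioq,ior,iov,iqr,irs,irt,irv,isv,itv,qrv] rk=22  ker:iqs,ist,nov,nqr,nqs,nqt,nrs,nrt,nrv,nst,oqr,qrs,qrt,qst,qsv,qtv,rtv,stv
∂3: piv[hnqs,hnqt,hnst,hqst,inov,inqr,inqs,inrs,inrt,ioqr,iqrs,qrtv] rk=12  ker:nqrs,nqst
b_1=(34−8)−22=4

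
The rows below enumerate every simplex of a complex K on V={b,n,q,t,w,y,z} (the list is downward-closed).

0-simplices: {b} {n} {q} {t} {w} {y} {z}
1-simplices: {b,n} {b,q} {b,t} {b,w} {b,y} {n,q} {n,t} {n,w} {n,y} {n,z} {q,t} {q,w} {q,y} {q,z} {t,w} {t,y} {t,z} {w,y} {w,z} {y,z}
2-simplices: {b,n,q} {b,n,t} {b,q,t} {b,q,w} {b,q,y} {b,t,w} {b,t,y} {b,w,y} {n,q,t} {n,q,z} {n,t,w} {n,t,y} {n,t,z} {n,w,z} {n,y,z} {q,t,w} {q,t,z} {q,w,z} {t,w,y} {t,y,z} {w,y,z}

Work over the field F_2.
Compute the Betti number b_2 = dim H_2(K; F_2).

b_2=7

n_0=7 n_1=20 n_2=21  [Z2]
∂1: piv[bn,bq,bt,bw,by,nz] rk=6  ker:nq,nt,nw,ny,qt,qw,qy,qz,tw,ty,tz,wy,wz,yz
∂2: piv[bnq,bnt,bqt,bqw,bqy,btw,bty,bwy,nqz,ntw,nty,ntz,nwz,nyz] rk=14  ker:nqt,qtw,qtz,qwz,twy,tyz,wyz
b_2=(21−14)−0=7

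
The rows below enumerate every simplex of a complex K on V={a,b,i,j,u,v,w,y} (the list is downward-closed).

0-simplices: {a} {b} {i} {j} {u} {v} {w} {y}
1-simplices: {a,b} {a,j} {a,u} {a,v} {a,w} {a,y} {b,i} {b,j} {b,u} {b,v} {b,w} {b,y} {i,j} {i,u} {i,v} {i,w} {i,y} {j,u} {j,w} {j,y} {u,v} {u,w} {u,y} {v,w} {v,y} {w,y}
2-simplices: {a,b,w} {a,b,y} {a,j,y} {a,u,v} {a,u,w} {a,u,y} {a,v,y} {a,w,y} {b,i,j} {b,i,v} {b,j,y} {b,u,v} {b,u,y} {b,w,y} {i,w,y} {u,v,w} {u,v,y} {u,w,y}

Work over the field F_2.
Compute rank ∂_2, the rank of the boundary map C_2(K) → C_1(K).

n_0=8 n_1=26 n_2=18  [Z2]
∂1: piv[ab,aj,au,av,aw,ay,bi] rk=7  ker:bj,bu,bv,bw,by,ij,iu,iv,iw,iy,ju,jw,jy,uv,uw,uy,vw,vy,wy
∂2: piv[abw,aby,ajy,auv,auw,auy,avy,awy,bij,biv,bjy,buv,buy,iwy,uvw] rk=15  ker:bwy,uvy,uwy
rk∂_2=15

rank∂_2=15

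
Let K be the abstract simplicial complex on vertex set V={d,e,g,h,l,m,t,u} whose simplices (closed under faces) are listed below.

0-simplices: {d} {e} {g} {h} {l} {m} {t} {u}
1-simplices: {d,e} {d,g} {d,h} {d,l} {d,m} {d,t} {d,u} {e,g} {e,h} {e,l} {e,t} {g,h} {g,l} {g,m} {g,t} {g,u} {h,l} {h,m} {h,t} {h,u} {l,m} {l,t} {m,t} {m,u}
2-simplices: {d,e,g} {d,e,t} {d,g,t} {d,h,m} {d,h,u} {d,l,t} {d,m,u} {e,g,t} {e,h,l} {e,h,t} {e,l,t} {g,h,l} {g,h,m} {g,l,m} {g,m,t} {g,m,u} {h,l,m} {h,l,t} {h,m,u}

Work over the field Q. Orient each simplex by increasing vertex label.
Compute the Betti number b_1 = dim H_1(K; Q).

b_1=2

n_0=8 n_1=24 n_2=19  [Q]
∂1: piv[de,dg,dh,dl,dm,dt,du] rk=7  ker:eg,eh,el,et,gh,gl,gm,gt,gu,hl,hm,ht,hu,lm,lt,mt,mu
∂2: piv[deg,det,dgt,dhm,dhu,dlt,dmu,ehl,eht,elt,ghl,ghm,glm,gmt,gmu] rk=15  ker:egt,hlm,hlt,hmu
b_1=(24−7)−15=2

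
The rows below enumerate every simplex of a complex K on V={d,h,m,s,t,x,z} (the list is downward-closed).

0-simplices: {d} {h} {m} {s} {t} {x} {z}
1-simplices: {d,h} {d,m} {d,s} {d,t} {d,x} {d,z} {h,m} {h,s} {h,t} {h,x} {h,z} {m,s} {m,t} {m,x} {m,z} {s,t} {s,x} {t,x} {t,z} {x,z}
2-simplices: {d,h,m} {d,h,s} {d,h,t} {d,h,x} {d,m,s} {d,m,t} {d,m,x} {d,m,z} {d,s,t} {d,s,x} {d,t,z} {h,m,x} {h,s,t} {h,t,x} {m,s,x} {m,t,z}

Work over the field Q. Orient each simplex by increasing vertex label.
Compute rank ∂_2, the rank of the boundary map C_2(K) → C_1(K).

rank∂_2=12

n_0=7 n_1=20 n_2=16  [Q]
∂1: piv[dh,dm,ds,dt,dx,dz] rk=6  ker:hm,hs,ht,hx,hz,ms,mt,mx,mz,st,sx,tx,tz,xz
∂2: piv[dhm,dhs,dht,dhx,dms,dmt,dmx,dmz,dst,dsx,dtz,htx] rk=12  ker:hmx,hst,msx,mtz
rk∂_2=12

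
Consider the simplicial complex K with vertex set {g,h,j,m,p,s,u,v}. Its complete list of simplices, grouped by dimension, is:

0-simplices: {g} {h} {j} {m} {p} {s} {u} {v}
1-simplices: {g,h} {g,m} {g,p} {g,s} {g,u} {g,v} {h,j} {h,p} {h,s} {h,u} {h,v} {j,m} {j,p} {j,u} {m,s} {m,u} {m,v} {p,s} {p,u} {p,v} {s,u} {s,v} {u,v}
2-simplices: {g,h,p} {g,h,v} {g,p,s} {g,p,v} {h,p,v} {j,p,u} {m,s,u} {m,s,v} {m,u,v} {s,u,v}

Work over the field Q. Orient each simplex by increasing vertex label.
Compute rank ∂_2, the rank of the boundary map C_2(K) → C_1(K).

rank∂_2=8

n_0=8 n_1=23 n_2=10  [Q]
∂1: piv[gh,gm,gp,gs,gu,gv,hj] rk=7  ker:hp,hs,hu,hv,jm,jp,ju,ms,mu,mv,ps,pu,pv,su,sv,uv
∂2: piv[ghp,ghv,gps,gpv,jpu,msu,msv,muv] rk=8  ker:hpv,suv
rk∂_2=8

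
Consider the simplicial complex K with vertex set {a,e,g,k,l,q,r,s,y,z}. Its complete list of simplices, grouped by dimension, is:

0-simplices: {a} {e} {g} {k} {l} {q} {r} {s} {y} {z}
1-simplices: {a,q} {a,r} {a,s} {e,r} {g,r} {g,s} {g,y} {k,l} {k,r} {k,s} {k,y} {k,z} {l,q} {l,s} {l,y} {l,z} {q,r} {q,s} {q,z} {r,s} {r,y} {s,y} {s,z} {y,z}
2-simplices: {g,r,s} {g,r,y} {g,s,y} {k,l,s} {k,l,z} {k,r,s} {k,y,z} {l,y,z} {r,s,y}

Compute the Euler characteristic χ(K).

χ(K)=-5

n_0=10 n_1=24 n_2=9
χ=+10−24+9=-5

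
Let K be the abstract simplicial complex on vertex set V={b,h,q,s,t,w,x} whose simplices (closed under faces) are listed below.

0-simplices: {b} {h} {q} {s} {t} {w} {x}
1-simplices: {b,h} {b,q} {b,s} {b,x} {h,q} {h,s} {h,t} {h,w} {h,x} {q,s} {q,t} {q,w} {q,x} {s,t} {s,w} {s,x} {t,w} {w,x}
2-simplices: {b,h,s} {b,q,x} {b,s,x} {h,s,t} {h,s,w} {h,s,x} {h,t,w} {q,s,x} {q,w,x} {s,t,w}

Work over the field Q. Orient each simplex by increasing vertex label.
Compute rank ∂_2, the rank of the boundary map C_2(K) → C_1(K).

n_0=7 n_1=18 n_2=10  [Q]
∂1: piv[bh,bq,bs,bx,ht,hw] rk=6  ker:hq,hs,hx,qs,qt,qw,qx,st,sw,sx,tw,wx
∂2: piv[bhs,bqx,bsx,hst,hsw,hsx,htw,qsx,qwx] rk=9  ker:stw
rk∂_2=9

rank∂_2=9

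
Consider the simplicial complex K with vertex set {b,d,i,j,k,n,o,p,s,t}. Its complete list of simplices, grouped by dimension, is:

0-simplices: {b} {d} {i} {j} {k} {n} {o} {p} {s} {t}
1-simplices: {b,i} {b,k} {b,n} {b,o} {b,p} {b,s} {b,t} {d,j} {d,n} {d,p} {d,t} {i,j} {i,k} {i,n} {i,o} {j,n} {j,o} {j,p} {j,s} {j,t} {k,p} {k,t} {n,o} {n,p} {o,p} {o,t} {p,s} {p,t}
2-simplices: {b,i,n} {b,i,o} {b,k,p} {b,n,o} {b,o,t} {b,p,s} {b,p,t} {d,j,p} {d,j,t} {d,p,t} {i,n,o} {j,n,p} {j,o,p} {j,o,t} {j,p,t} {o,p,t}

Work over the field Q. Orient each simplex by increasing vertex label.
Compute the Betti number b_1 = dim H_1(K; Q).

n_0=10 n_1=28 n_2=16  [Q]
∂1: piv[bi,bk,bn,bo,bp,bs,bt,dj,dn] rk=9  ker:dp,dt,ij,ik,in,io,jn,jo,jp,js,jt,kp,kt,no,np,op,ot,ps,pt
∂2: piv[bin,bio,bkp,bno,bot,bps,bpt,djp,djt,dpt,jnp,jop,jot] rk=13  ker:ino,jpt,opt
b_1=(28−9)−13=6

b_1=6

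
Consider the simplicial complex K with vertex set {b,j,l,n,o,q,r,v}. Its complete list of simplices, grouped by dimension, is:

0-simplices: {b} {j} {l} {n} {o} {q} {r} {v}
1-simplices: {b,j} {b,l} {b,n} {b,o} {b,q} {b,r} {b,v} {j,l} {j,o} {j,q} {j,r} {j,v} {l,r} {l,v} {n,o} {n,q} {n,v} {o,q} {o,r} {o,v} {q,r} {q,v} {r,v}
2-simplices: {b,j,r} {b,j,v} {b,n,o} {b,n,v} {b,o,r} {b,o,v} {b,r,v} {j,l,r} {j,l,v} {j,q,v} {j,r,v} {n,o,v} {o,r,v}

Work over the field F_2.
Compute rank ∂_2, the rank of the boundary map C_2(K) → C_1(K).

rank∂_2=10

n_0=8 n_1=23 n_2=13  [Z2]
∂1: piv[bj,bl,bn,bo,bq,br,bv] rk=7  ker:jl,jo,jq,jr,jv,lr,lv,no,nq,nv,oq,or,ov,qr,qv,rv
∂2: piv[bjr,bjv,bno,bnv,bor,bov,brv,jlr,jlv,jqv] rk=10  ker:jrv,nov,orv
rk∂_2=10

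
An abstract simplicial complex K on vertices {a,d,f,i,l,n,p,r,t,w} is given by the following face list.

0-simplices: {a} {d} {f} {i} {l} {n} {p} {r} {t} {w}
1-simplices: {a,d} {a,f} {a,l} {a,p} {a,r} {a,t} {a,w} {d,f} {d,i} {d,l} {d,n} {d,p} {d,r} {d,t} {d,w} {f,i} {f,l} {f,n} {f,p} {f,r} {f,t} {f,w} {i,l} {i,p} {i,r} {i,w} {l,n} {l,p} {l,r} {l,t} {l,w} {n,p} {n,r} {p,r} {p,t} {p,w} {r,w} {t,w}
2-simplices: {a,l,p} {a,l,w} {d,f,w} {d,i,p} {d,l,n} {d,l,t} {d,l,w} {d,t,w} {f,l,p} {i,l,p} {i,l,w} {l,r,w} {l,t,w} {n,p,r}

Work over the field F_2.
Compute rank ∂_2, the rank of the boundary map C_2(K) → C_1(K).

rank∂_2=13

n_0=10 n_1=38 n_2=14  [Z2]
∂1: piv[ad,af,al,ap,ar,at,aw,di,dn] rk=9  ker:df,dl,dp,dr,dt,dw,fi,fl,fn,fp,fr,ft,fw,il,ip,ir,iw,ln,lp,lr,lt,lw,np,nr,pr,pt,pw,rw,tw
∂2: piv[alp,alw,dfw,dip,dln,dlt,dlw,dtw,flp,ilp,ilw,lrw,npr] rk=13  ker:ltw
rk∂_2=13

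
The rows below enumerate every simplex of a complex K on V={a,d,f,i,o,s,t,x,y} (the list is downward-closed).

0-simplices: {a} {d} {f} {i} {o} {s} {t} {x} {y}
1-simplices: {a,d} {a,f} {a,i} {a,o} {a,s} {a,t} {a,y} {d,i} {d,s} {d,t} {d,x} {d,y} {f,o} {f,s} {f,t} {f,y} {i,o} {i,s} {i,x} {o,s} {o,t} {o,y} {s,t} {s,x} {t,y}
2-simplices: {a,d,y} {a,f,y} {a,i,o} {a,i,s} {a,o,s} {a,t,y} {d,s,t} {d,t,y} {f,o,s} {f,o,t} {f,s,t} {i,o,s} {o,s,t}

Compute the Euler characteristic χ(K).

χ(K)=-3

n_0=9 n_1=25 n_2=13
χ=+9−25+13=-3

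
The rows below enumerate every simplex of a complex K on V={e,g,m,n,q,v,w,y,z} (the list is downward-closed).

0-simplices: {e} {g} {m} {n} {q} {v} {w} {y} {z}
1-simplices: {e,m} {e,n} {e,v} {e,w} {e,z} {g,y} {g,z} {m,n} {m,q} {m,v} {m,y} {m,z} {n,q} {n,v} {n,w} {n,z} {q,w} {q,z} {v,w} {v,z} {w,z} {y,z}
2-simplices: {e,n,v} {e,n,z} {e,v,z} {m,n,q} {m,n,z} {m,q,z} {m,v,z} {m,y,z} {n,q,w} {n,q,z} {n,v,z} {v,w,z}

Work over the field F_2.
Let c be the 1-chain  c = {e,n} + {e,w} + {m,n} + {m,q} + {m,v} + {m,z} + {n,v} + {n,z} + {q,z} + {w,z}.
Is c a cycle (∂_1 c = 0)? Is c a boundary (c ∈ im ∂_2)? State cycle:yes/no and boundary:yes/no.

cycle:yes boundary:no

n_0=9 n_1=22 n_2=12  [Z2]
∂1: piv[em,en,ev,ew,ez,gy,gz,mq] rk=8  ker:mn,mv,my,mz,nq,nv,nw,nz,qw,qz,vw,vz,wz,yz
∂2: piv[env,enz,evz,mnq,mnz,mqz,mvz,myz,nqw,vwz] rk=10  ker:nqz,nvz
∂1c = 0
c vs im∂2: residual ≠ 0 ⇒ not boundary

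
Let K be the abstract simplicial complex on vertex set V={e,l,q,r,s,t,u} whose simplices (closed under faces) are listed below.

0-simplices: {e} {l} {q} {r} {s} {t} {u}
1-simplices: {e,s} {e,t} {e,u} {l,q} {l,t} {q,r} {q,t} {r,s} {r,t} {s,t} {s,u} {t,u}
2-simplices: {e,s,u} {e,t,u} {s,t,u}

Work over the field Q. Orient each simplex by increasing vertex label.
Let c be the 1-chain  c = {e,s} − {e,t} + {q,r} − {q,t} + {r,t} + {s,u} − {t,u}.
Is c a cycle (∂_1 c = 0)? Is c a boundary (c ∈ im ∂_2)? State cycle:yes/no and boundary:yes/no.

cycle:yes boundary:no

n_0=7 n_1=12 n_2=3  [Q]
∂1: piv[es,et,eu,lq,lt,qr] rk=6  ker:qt,rs,rt,st,su,tu
∂2: piv[esu,etu,stu] rk=3
∂1c = 0
c vs im∂2: residual ≠ 0 ⇒ not boundary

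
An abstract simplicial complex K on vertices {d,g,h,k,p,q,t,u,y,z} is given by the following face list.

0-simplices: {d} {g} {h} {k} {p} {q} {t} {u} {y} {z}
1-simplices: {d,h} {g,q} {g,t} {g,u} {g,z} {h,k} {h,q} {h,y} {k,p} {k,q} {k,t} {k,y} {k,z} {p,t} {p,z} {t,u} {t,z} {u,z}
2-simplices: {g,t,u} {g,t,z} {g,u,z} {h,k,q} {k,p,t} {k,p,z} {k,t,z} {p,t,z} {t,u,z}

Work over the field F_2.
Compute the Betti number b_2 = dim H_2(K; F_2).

b_2=2

n_0=10 n_1=18 n_2=9  [Z2]
∂1: piv[dh,gq,gt,gu,gz,hk,hq,hy,kp] rk=9  ker:kq,kt,ky,kz,pt,pz,tu,tz,uz
∂2: piv[gtu,gtz,guz,hkq,kpt,kpz,ktz] rk=7  ker:ptz,tuz
b_2=(9−7)−0=2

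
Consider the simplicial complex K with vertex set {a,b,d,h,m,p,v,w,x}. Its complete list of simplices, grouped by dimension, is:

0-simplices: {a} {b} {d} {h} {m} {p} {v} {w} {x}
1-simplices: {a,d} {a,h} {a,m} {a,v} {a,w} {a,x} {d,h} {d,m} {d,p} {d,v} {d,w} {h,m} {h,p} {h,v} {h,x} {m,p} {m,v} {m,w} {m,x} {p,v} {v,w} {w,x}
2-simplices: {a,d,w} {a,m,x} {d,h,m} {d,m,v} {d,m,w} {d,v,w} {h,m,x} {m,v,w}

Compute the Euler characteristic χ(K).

n_0=9 n_1=22 n_2=8
χ=+9−22+8=-5

χ(K)=-5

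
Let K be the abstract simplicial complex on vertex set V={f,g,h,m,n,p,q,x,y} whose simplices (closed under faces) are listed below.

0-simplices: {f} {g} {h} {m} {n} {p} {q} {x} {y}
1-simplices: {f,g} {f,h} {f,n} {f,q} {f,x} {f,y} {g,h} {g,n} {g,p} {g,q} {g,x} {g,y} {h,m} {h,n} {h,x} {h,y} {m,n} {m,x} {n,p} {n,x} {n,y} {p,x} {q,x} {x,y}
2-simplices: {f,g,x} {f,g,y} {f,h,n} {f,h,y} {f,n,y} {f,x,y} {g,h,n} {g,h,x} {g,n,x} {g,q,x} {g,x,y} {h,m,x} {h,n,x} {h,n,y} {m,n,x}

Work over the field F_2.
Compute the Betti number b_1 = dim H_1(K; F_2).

n_0=9 n_1=24 n_2=15  [Z2]
∂1: piv[fg,fh,fn,fq,fx,fy,gp,hm] rk=8  ker:gh,gn,gq,gx,gy,hn,hx,hy,mn,mx,np,nx,ny,px,qx,xy
∂2: piv[fgx,fgy,fhn,fhy,fny,fxy,ghn,ghx,gnx,gqx,hmx,mnx] rk=12  ker:gxy,hnx,hny
b_1=(24−8)−12=4

b_1=4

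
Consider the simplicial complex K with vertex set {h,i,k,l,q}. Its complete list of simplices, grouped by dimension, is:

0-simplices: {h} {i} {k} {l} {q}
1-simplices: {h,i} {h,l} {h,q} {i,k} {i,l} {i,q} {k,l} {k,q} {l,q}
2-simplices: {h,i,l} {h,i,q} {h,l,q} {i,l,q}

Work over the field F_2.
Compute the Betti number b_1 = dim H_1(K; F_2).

b_1=2

n_0=5 n_1=9 n_2=4  [Z2]
∂1: piv[hi,hl,hq,ik] rk=4  ker:il,iq,kl,kq,lq
∂2: piv[hil,hiq,hlq] rk=3  ker:ilq
b_1=(9−4)−3=2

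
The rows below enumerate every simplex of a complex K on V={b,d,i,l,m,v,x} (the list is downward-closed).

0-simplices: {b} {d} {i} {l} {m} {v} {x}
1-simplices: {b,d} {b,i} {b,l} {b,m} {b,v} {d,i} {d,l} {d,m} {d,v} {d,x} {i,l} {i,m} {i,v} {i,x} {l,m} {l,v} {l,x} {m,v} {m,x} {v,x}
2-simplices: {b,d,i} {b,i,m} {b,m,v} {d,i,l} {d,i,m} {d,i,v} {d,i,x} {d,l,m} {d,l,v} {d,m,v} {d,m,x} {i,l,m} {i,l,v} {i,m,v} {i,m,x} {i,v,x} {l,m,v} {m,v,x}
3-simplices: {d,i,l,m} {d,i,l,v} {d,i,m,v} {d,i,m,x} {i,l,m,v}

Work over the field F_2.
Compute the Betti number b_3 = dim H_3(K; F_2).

n_0=7 n_1=20 n_2=18 n_3=5  [Z2]
∂1: piv[bd,bi,bl,bm,bv,dx] rk=6  ker:di,dl,dm,dv,il,im,iv,ix,lm,lv,lx,mv,mx,vx
∂2: piv[bdi,bim,bmv,dil,dim,div,dix,dlm,dlv,dmv,dmx,ivx] rk=12  ker:ilm,ilv,imv,imx,lmv,mvx
∂3: piv[dilm,dilv,dimv,dimx,ilmv] rk=5
b_3=(5−5)−0=0

b_3=0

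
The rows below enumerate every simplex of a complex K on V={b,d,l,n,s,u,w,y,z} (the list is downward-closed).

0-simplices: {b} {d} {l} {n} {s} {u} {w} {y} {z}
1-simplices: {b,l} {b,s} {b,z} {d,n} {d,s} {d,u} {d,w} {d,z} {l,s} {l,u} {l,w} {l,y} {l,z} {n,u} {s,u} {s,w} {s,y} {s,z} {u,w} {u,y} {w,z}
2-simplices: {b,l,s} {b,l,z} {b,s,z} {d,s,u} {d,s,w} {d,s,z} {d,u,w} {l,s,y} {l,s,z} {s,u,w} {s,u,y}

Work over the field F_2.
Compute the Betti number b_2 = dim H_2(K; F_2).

n_0=9 n_1=21 n_2=11  [Z2]
∂1: piv[bl,bs,bz,dn,ds,du,dw,ly] rk=8  ker:dz,ls,lu,lw,lz,nu,su,sw,sy,sz,uw,uy,wz
∂2: piv[bls,blz,bsz,dsu,dsw,dsz,duw,lsy,suy] rk=9  ker:lsz,suw
b_2=(11−9)−0=2

b_2=2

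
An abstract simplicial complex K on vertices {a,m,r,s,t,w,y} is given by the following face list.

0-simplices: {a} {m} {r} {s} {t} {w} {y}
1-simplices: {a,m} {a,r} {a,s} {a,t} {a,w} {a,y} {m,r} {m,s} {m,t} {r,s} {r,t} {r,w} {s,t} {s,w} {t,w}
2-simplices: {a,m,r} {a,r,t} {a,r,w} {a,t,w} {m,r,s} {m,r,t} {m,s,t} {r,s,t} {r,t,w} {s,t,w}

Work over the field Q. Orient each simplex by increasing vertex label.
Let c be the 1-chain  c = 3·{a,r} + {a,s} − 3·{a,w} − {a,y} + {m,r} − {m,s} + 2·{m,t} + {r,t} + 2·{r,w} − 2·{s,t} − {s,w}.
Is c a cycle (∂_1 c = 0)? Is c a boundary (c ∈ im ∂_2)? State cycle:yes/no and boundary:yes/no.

cycle:no boundary:no

n_0=7 n_1=15 n_2=10  [Q]
∂1: piv[am,ar,as,at,aw,ay] rk=6  ker:mr,ms,mt,rs,rt,rw,st,sw,tw
∂2: piv[amr,art,arw,atw,mrs,mrt,mst,stw] rk=8  ker:rst,rtw
∂1c = −2·{m} + {r} + 3·{s} + {t} − 2·{w} − {y}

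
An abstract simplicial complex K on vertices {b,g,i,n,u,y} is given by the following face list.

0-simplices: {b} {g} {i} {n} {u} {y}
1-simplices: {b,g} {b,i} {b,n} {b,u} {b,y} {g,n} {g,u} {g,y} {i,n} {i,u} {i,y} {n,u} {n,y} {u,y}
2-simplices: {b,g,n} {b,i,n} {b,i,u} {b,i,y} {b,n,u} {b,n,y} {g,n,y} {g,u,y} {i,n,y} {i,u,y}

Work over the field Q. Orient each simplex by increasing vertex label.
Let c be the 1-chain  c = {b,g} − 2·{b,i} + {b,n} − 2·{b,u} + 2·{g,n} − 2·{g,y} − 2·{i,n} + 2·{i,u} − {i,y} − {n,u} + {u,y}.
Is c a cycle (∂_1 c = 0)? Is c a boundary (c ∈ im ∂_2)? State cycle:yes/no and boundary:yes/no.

n_0=6 n_1=14 n_2=10  [Q]
∂1: piv[bg,bi,bn,bu,by] rk=5  ker:gn,gu,gy,in,iu,iy,nu,ny,uy
∂2: piv[bgn,bin,biu,biy,bnu,bny,gny,guy,iuy] rk=9  ker:iny
∂1c = 2·{b} + {g} − {i} + 2·{n} − 2·{u} − 2·{y}

cycle:no boundary:no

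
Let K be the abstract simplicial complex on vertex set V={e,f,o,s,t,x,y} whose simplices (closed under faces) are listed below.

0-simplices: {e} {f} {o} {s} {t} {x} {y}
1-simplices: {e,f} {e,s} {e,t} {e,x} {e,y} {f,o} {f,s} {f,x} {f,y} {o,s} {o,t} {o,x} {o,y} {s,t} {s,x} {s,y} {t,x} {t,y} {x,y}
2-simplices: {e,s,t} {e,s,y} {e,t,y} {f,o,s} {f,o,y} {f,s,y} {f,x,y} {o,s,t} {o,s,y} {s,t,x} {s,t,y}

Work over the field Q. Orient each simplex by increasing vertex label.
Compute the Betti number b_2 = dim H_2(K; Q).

n_0=7 n_1=19 n_2=11  [Q]
∂1: piv[ef,es,et,ex,ey,fo] rk=6  ker:fs,fx,fy,os,ot,ox,oy,st,sx,sy,tx,ty,xy
∂2: piv[est,esy,ety,fos,foy,fsy,fxy,ost,stx] rk=9  ker:osy,sty
b_2=(11−9)−0=2

b_2=2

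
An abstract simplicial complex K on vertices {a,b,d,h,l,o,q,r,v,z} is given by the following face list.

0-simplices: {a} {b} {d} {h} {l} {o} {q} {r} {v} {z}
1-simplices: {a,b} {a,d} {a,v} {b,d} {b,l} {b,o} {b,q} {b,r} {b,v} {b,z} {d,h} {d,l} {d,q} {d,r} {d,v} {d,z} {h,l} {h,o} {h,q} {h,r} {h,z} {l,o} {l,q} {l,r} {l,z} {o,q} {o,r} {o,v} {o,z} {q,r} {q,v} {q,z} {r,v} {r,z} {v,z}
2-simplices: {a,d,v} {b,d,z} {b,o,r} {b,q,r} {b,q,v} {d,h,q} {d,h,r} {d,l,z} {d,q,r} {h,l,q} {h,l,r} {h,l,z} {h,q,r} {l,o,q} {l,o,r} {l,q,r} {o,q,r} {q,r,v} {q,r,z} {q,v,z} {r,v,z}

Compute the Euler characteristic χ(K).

χ(K)=-4

n_0=10 n_1=35 n_2=21
χ=+10−35+21=-4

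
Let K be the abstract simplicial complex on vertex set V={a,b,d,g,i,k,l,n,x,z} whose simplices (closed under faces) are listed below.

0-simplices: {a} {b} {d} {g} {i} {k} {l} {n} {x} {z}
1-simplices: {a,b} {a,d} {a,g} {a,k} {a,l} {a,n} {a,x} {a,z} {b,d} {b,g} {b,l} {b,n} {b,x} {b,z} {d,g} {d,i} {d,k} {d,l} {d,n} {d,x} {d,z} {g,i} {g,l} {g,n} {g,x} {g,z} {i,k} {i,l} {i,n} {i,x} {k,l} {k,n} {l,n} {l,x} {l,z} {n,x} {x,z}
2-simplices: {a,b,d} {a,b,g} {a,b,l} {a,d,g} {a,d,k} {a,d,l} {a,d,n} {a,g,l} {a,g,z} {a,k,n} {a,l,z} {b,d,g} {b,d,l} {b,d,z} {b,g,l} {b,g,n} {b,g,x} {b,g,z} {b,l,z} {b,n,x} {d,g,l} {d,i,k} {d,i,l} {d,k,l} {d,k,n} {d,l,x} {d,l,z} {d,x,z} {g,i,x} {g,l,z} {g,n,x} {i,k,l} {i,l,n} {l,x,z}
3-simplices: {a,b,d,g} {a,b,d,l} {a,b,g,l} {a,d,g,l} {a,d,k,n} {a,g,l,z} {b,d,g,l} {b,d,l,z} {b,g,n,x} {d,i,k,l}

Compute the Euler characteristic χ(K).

n_0=10 n_1=37 n_2=34 n_3=10
χ=+10−37+34−10=-3

χ(K)=-3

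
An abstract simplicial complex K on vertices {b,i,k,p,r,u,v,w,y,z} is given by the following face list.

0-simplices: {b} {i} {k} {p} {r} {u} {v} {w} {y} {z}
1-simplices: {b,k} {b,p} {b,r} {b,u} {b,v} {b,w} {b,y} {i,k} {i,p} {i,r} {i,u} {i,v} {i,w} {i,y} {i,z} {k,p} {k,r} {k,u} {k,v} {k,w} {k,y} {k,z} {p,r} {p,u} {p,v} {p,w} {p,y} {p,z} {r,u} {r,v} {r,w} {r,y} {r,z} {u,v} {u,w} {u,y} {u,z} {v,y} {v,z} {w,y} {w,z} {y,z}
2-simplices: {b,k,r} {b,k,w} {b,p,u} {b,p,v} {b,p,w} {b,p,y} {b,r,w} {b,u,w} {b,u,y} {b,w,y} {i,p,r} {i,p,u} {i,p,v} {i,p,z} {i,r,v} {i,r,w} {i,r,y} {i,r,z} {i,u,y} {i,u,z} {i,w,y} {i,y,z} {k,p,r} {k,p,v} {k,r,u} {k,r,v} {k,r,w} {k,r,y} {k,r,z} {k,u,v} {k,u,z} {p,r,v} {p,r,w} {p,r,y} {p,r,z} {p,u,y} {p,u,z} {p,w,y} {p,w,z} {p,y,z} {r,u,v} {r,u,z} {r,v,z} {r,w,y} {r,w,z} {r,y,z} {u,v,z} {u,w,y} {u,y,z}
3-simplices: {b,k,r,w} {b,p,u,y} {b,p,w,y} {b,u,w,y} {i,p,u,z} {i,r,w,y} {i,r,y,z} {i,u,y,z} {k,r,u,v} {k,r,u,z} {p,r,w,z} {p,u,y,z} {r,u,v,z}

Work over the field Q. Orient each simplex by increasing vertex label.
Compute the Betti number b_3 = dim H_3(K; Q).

n_0=10 n_1=42 n_2=49 n_3=13  [Q]
∂1: piv[bk,bp,br,bu,bv,bw,by,ik,iz] rk=9  ker:ip,ir,iu,iv,iw,iy,kp,kr,ku,kv,kw,ky,kz,pr,pu,pv,pw,py,pz,ru,rv,rw,ry,rz,uv,uw,uy,uz,vy,vz,wy,wz,yz
∂2: piv[bkr,bkw,bpu,bpv,bpw,bpy,brw,buw,buy,bwy,ipr,ipu,ipv,ipz,irv,irw,iry,irz,iuy,iuz,iwy,iyz,kpr,kpv,kru,kry,krz,kuv,kuz,pwz,rvz] rk=31  ker:krv,krw,prv,prw,pry,prz,puy,puz,pwy,pyz,ruv,ruz,rwy,rwz,ryz,uvz,uwy,uyz
∂3: piv[bkrw,bpuy,bpwy,buwy,ipuz,irwy,iryz,iuyz,kruv,kruz,prwz,puyz,ruvz] rk=13
b_3=(13−13)−0=0

b_3=0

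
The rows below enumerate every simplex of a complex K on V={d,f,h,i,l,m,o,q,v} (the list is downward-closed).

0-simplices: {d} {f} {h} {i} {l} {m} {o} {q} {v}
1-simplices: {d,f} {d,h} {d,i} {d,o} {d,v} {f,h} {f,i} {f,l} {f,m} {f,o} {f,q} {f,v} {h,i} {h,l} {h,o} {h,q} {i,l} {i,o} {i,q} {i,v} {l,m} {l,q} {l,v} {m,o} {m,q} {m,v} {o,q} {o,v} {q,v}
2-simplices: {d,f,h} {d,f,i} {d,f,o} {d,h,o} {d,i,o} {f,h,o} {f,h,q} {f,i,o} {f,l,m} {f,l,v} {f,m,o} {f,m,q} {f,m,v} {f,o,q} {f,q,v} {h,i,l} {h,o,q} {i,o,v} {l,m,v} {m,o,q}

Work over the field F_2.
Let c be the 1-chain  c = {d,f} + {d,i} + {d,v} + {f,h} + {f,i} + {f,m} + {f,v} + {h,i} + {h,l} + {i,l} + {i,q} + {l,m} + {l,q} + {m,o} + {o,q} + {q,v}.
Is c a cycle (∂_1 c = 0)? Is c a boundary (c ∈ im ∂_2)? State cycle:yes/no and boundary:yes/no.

n_0=9 n_1=29 n_2=20  [Z2]
∂1: piv[df,dh,di,do,dv,fl,fm,fq] rk=8  ker:fh,fi,fo,fv,hi,hl,ho,hq,il,io,iq,iv,lm,lq,lv,mo,mq,mv,oq,ov,qv
∂2: piv[dfh,dfi,dfo,dho,dio,fhq,flm,flv,fmo,fmq,fmv,foq,fqv,hil,iov] rk=15  ker:fho,fio,hoq,lmv,moq
∂1c = {d} + {f} + {h} + {i} + {m} + {v}

cycle:no boundary:no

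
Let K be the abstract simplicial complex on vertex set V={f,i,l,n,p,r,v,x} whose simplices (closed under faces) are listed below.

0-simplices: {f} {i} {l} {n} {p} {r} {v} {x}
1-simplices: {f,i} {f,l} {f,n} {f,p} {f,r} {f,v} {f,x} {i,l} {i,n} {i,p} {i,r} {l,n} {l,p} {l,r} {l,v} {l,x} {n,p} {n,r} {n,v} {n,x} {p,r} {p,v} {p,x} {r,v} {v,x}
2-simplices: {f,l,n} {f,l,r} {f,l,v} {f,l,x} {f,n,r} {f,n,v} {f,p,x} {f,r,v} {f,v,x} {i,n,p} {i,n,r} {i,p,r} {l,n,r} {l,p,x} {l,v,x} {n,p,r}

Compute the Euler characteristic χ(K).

χ(K)=-1

n_0=8 n_1=25 n_2=16
χ=+8−25+16=-1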